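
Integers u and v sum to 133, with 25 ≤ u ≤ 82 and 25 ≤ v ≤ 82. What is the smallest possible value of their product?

Since u + v is fixed, pushing one of them to its bound minimizes the product.
At the endpoint u = 51, v = 133 − 51 = 82, so uv = 51 × 82 = 4182.

4182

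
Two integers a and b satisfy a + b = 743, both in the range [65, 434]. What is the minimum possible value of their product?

134106

Since a + b is fixed, pushing one of them to its bound minimizes the product.
The extreme feasible split is a = 309, b = 434, giving ab = 134106.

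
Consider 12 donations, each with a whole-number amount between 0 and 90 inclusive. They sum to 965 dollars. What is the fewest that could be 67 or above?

Suppose at most 12 − j of them reach 67; then j values are ≤ 66 and the rest ≤ 90.
The total is then ≤ 66·j + 90·(12 − j) = 1080 − 24j. For this to be ≥ 965 we need j ≤ 4, so at least 12 − 4 = 8 must reach 67.
Exactly 8 works: 8 values at 90 and 4 at 66 total 984; lower one of the high values by 19 (still ≥ 67) to hit 965.

8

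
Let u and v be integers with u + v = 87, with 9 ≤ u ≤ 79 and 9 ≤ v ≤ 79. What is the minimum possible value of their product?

702

Since u + v is fixed, pushing one of them to its bound minimizes the product.
At the endpoint u = 9, v = 87 − 9 = 78, so uv = 9 × 78 = 702.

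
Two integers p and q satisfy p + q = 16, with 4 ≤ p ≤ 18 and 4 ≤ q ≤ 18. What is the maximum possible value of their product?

With p + q fixed, pq peaks when the two are closest together.
Taking p = 8 and q = 8 (both in [4, 18]) gives pq = 64.

64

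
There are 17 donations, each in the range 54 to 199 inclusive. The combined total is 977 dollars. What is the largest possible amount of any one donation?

113

To make one donation as large as possible, make the other 16 as small as possible.
The other 16 contribute at least 16 × 54 = 864, leaving at most 977 − 864 = 113.
Since 113 ≤ 199, this is achievable: one at 113 and 16 at 54.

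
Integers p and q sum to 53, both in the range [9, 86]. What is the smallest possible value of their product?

pq = p(53 − p) is concave in p, so over [9, 44] it is minimized at an endpoint.
At the endpoint p = 9, q = 53 − 9 = 44, so pq = 9 × 44 = 396.

396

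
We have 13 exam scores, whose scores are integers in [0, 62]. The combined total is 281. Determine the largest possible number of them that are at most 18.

11

Suppose k of them are at most 18. Those contribute at most 18 each and the rest at most 62 each.
So the total is at most 18k + 62(13 − k) = 806 − 44k. This must still be ≥ 281, so k ≤ 11.
k = 11 is achieved by 11 values at 18 and 2 at 62, total 322; lower one of the 62's by 41 (still > 18) to reach 281.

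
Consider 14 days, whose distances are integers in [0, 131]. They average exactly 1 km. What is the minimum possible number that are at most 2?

10

The total is 14 × 1 = 14.
If only k of them are at most 2, the other 14 − k are at least 3, so the total is at least (14 − k)·3 + k·0.
This is ≤ 14, so (14 − k)·3 + 0k ≤ 14, which gives k ≥ 10.
Exactly 10 works: 10 values at 0 and 4 at 3 total 12; raise one of the low values by 2 (still ≤ 2) to hit 14.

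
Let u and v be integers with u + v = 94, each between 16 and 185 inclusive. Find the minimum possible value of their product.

1248

uv = u(94 − u) is concave in u, so over [16, 78] it is minimized at an endpoint.
The extreme feasible split is u = 16, v = 78, giving uv = 1248.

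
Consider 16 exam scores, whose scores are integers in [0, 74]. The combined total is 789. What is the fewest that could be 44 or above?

4

If only k of them are at least 44, the other 16 − k are at most 43, so the total is at most k·74 + (16 − k)·43.
This must reach 789, so k·74 + (16 − k)·43 ≥ 789, giving k ≥ 4.
Exactly 4 works: 4 values at 74 and 12 at 43 total 812; lower one of the high values by 23 (still ≥ 44) to hit 789.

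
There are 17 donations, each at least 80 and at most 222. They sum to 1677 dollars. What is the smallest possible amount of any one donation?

To make one donation as small as possible, make the other 16 as large as possible.
The other 16 can take up 16 × 222 = 3552 ≥ 1677 − 80, so one donation can sit at its floor of 80.
Achievable: one at 80 and the other 16 totalling 1597, which fits since 16 × 80 ≤ 1597 ≤ 16 × 222.

80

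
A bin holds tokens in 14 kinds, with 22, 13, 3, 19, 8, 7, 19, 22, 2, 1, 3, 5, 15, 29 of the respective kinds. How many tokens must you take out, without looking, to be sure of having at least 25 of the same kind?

In the worst case you take as many as possible of each kind without reaching 25: 22 + 13 + 3 + 19 + 8 + 7 + 19 + 22 + 2 + 1 + 3 + 5 + 15 + 24 = 163.
The next one must give 25 of some kind, so 163 + 1 = 164.

164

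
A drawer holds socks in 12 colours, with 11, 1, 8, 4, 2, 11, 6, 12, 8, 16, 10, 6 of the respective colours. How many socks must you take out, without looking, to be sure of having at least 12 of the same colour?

In the worst case you take as many as possible of each colour without reaching 12: 11 + 1 + 8 + 4 + 2 + 11 + 6 + 11 + 8 + 11 + 10 + 6 = 89.
The next one must give 12 of some colour, so 89 + 1 = 90.

90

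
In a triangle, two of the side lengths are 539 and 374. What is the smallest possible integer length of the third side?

The third side must exceed |539 − 374| = 165.
The smallest integer above 165 is 166.

166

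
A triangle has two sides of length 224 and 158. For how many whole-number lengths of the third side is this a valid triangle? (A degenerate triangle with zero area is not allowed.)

315

The triangle inequality gives |224 − 158| < c < 224 + 158, i.e. 66 < c < 382.
So c can be any integer from 67 to 381: 315 values.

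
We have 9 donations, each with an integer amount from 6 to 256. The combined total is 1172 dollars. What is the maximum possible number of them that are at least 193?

5

Suppose k of them are at least 193. Those contribute at least 193 each and the other 9 − k at least 6 each.
So the total is at least 193k + 6(9 − k) = 54 + 187k. This must be ≤ 1172, giving k ≤ 5.
k = 5 is achieved by 5 values at 193 and 4 at 6, total 989; add 183 to one value (staying below 193) to reach 1172.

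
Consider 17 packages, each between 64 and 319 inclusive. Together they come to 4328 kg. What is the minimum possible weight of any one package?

64

To make one package as small as possible, make the other 16 as large as possible.
The other 16 can take up 16 × 319 = 5104 ≥ 4328 − 64, so one package can sit at its floor of 64.
Achievable: one at 64 and the other 16 totalling 4264, which fits since 16 × 64 ≤ 4264 ≤ 16 × 319.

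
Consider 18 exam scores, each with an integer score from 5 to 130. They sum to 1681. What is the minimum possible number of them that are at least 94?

1

Suppose at most 18 − j of them reach 94; then j values are ≤ 93 and the rest ≤ 130.
The total is then ≤ 93·j + 130·(18 − j) = 2340 − 37j. For this to be ≥ 1681 we need j ≤ 17, so at least 18 − 17 = 1 must reach 94.
Exactly 1 works: 1 value at 130 and 17 at 93 total 1711; lower one of the high values by 30 (still ≥ 94) to hit 1681.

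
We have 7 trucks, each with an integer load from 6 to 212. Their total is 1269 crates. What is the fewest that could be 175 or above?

Suppose at most 7 − j of them reach 175; then j values are ≤ 174 and the rest ≤ 212.
The total is then ≤ 174·j + 212·(7 − j) = 1484 − 38j. For this to be ≥ 1269 we need j ≤ 5, so at least 7 − 5 = 2 must reach 175.
Exactly 2 works: 2 values at 212 and 5 at 174 total 1294; lower one of the high values by 25 (still ≥ 175) to hit 1269.

2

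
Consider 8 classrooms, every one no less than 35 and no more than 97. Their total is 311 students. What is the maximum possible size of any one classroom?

66

Maximizing one value means minimizing the remaining 7.
The other 7 contribute at least 7 × 35 = 245, leaving at most 311 − 245 = 66.
Since 66 ≤ 97, this is achievable: one at 66 and 7 at 35.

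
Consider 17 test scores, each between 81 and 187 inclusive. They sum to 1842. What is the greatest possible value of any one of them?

To make one score as large as possible, make the other 16 as small as possible.
The other 16 contribute at least 16 × 81 = 1296, leaving at most 1842 − 1296 = 546.
But each score is capped at 187, so the maximum is 187.
Achievable: one at 187 and the other 16 totalling 1655, which fits since 16 × 81 ≤ 1655 ≤ 16 × 187.

187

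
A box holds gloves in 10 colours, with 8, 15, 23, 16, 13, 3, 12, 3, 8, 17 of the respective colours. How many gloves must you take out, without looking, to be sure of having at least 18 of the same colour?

113

In the worst case you take as many as possible of each colour without reaching 18: 8 + 15 + 17 + 16 + 13 + 3 + 12 + 3 + 8 + 17 = 112.
The next one must give 18 of some colour, so 112 + 1 = 113.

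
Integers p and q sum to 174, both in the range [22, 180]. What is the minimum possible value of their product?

Since p + q is fixed, pushing one of them to its bound minimizes the product.
The extreme feasible split is p = 22, q = 152, giving pq = 3344.

3344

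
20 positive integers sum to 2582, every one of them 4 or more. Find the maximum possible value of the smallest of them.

The 20 values sum to 2582, so their minimum is at most ⌊2582/20⌋ = 129.
Achievable: 18 of them at 129 and 2 at 130 total 2582.

129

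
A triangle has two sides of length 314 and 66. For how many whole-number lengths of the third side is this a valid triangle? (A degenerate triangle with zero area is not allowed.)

131

The triangle inequality gives |314 − 66| < c < 314 + 66, i.e. 248 < c < 380.
So c can be any integer from 249 to 379: 131 values.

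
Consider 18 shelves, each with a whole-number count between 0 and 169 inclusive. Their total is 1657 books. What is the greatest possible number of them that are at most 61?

Suppose k of them are at most 61. Those contribute at most 61 each and the rest at most 169 each.
So the total is at most 61k + 169(18 − k) = 3042 − 108k. This must still be ≥ 1657, so k ≤ 12.
k = 12 is achieved by 12 values at 61 and 6 at 169, total 1746; lower one of the 169's by 89 (still > 61) to reach 1657.

12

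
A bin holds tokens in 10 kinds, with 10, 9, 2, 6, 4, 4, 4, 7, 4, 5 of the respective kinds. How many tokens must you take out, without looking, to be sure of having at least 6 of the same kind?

In the worst case you take as many as possible of each kind without reaching 6: 5 + 5 + 2 + 5 + 4 + 4 + 4 + 5 + 4 + 5 = 43.
The next one must give 6 of some kind, so 43 + 1 = 44.

44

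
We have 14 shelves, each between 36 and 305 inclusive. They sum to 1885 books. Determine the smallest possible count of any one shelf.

36

Minimizing one value means maximizing the remaining 13.
The other 13 can take up 13 × 305 = 3965 ≥ 1885 − 36, so one shelf can sit at its floor of 36.
Achievable: one at 36 and the other 13 totalling 1849, which fits since 13 × 36 ≤ 1849 ≤ 13 × 305.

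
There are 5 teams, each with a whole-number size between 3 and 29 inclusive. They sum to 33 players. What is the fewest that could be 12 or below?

Let j be the number exceeding 12. Then the total is ≥ 13·j + 3·(5 − j) = 15 + 10j.
So 10j ≤ 18 and j ≤ 1; hence at least 5 − 1 = 4 are ≤ 12.
Exactly 4 works: 4 values at 3 and 1 at 13 total 25; raise one of the low values by 8 (still ≤ 12) to hit 33.

4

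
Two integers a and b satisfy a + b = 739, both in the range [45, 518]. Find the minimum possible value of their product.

114478

For a fixed sum, ab is smallest when a and b are as far apart as possible.
The extreme feasible split is a = 221, b = 518, giving ab = 114478.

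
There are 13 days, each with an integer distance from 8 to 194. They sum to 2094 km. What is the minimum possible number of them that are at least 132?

7

Suppose at most 13 − j of them reach 132; then j values are ≤ 131 and the rest ≤ 194.
The total is then ≤ 131·j + 194·(13 − j) = 2522 − 63j. For this to be ≥ 2094 we need j ≤ 6, so at least 13 − 6 = 7 must reach 132.
Exactly 7 works: 7 values at 194 and 6 at 131 total 2144; lower one of the high values by 50 (still ≥ 132) to hit 2094.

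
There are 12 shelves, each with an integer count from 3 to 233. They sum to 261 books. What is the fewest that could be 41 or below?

7

If only k of them are at most 41, the other 12 − k are at least 42, so the total is at least (12 − k)·42 + k·3.
This is ≤ 261, so (12 − k)·42 + 3k ≤ 261, which gives k ≥ 7.
Exactly 7 works: 7 values at 3 and 5 at 42 total 231; raise one of the low values by 30 (still ≤ 41) to hit 261.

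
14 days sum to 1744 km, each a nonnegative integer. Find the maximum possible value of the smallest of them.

124

If every one of the 14 were at least 125, the total would be at least 14 × 125 = 1750 > 1744.
Taking 6 copies of 124 and 8 copies of 125 gives exactly 1744, so 124 is attained.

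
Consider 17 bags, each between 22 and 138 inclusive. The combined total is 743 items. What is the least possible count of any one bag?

22

Minimizing one value means maximizing the remaining 16.
The other 16 can take up 16 × 138 = 2208 ≥ 743 − 22, so one bag can sit at its floor of 22.
Achievable: one at 22 and the other 16 totalling 721, which fits since 16 × 22 ≤ 721 ≤ 16 × 138.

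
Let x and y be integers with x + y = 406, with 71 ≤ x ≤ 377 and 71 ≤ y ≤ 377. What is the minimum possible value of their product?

23785

xy = x(406 − x) is concave in x, so over [71, 335] it is minimized at an endpoint.
The extreme feasible split is x = 71, y = 335, giving xy = 23785.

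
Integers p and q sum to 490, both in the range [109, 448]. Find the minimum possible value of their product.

Since p + q is fixed, pushing one of them to its bound minimizes the product.
The extreme feasible split is p = 109, q = 381, giving pq = 41529.

41529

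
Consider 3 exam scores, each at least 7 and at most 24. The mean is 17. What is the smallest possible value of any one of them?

7

Minimizing one value means maximizing the remaining 2.
The total is 3 × 17 = 51.
The other 2 can take up 2 × 24 = 48 ≥ 51 − 7, so one score can sit at its floor of 7.
Achievable: one at 7 and the other 2 totalling 44, which fits since 2 × 7 ≤ 44 ≤ 2 × 24.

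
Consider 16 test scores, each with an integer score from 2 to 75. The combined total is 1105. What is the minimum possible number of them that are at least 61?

If only k of them are at least 61, the other 16 − k are at most 60, so the total is at most k·75 + (16 − k)·60.
This must reach 1105, so k·75 + (16 − k)·60 ≥ 1105, giving k ≥ 10.
Exactly 10 works: 10 values at 75 and 6 at 60 total 1110; lower one of the high values by 5 (still ≥ 61) to hit 1105.

10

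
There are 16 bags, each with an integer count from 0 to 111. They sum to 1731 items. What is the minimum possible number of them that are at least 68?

15

Suppose at most 16 − j of them reach 68; then j values are ≤ 67 and the rest ≤ 111.
The total is then ≤ 67·j + 111·(16 − j) = 1776 − 44j. For this to be ≥ 1731 we need j ≤ 1, so at least 16 − 1 = 15 must reach 68.
Exactly 15 works: 15 values at 111 and 1 at 67 total 1732; lower one of the high values by 1 (still ≥ 68) to hit 1731.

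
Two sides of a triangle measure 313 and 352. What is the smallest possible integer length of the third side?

40

The third side must exceed |313 − 352| = 39.
The smallest integer above 39 is 40.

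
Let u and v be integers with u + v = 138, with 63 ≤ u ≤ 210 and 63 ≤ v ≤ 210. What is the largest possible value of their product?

For a fixed sum, the product uv is largest when u and v are as close as possible.
Taking u = 69 and v = 69 (both in [63, 210]) gives uv = 4761.

4761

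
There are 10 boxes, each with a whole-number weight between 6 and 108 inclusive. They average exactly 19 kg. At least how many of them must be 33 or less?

The total is 10 × 19 = 190.
If only k of them are at most 33, the other 10 − k are at least 34, so the total is at least (10 − k)·34 + k·6.
This is ≤ 190, so (10 − k)·34 + 6k ≤ 190, which gives k ≥ 6.
Exactly 6 works: 6 values at 6 and 4 at 34 total 172; raise one of the low values by 18 (still ≤ 33) to hit 190.

6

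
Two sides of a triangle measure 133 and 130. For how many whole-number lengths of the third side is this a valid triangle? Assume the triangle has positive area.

259

The triangle inequality gives |133 − 130| < c < 133 + 130, i.e. 3 < c < 263.
So c can be any integer from 4 to 262: 259 values.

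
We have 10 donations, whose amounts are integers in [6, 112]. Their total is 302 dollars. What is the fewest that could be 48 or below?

5

If only k of them are at most 48, the other 10 − k are at least 49, so the total is at least (10 − k)·49 + k·6.
This is ≤ 302, so (10 − k)·49 + 6k ≤ 302, which gives k ≥ 5.
Exactly 5 works: 5 values at 6 and 5 at 49 total 275; raise one of the low values by 27 (still ≤ 48) to hit 302.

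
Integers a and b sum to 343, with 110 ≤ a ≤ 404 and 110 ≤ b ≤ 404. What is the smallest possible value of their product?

Since a + b is fixed, pushing one of them to its bound minimizes the product.
The extreme feasible split is a = 110, b = 233, giving ab = 25630.

25630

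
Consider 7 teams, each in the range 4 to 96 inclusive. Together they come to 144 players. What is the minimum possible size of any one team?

4

To make one team as small as possible, make the other 6 as large as possible.
The other 6 can take up 6 × 96 = 576 ≥ 144 − 4, so one team can sit at its floor of 4.
Achievable: one at 4 and the other 6 totalling 140, which fits since 6 × 4 ≤ 140 ≤ 6 × 96.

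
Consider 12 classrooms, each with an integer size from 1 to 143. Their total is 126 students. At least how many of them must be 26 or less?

8

Each value above 26 is at least 27, contributing at least 27 − 1 = 26 above the floor 1.
The sum exceeds the floor total 12 by 114, so at most ⌊114/26⌋ = 4 exceed 26, and at least 8 are ≤ 26.
Exactly 8 works: 8 values at 1 and 4 at 27 total 116; raise one of the low values by 10 (still ≤ 26) to hit 126.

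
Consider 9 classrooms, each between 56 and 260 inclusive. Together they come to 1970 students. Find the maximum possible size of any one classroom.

To make one classroom as large as possible, make the other 8 as small as possible.
The other 8 contribute at least 8 × 56 = 448, leaving at most 1970 − 448 = 1522.
But each classroom is capped at 260, so the maximum is 260.
Achievable: one at 260 and the other 8 totalling 1710, which fits since 8 × 56 ≤ 1710 ≤ 8 × 260.

260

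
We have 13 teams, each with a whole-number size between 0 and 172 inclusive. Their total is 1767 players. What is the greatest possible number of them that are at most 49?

Each value at 49 or below falls at least 172 − 49 = 123 short of the ceiling 172.
The ceiling total is 13 × 172 = 2236, and we need 1767, so at most ⌊(2236 − 1767)/123⌋ = 3 can be that low.
k = 3 is achieved by 3 values at 49 and 10 at 172, total 1867; lower one of the 172's by 100 (still > 49) to reach 1767.

3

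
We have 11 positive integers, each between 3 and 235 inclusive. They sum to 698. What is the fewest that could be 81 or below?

3

Each value above 81 is at least 82, contributing at least 82 − 3 = 79 above the floor 3.
The sum exceeds the floor total 33 by 665, so at most ⌊665/79⌋ = 8 exceed 81, and at least 3 are ≤ 81.
Exactly 3 works: 3 values at 3 and 8 at 82 total 665; raise one of the low values by 33 (still ≤ 81) to hit 698.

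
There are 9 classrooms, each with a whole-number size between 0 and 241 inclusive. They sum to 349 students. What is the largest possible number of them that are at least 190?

1

If k of the values are ≥ 190, the total is ≥ 190k + 0(9 − k).
Setting 190k + 0(9 − k) ≤ 349 gives 190k ≤ 349, so k ≤ 1.
k = 1 is achieved by 1 value at 190 and 8 at 0, total 190; add 159 to one value (staying below 190) to reach 349.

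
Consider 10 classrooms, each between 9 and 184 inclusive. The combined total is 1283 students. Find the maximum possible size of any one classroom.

Maximizing one value means minimizing the remaining 9.
The other 9 contribute at least 9 × 9 = 81, leaving at most 1283 − 81 = 1202.
But each classroom is capped at 184, so the maximum is 184.
Achievable: one at 184 and the other 9 totalling 1099, which fits since 9 × 9 ≤ 1099 ≤ 9 × 184.

184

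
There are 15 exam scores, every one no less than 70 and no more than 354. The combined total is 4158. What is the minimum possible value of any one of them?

70

To make one score as small as possible, make the other 14 as large as possible.
The other 14 can take up 14 × 354 = 4956 ≥ 4158 − 70, so one score can sit at its floor of 70.
Achievable: one at 70 and the other 14 totalling 4088, which fits since 14 × 70 ≤ 4088 ≤ 14 × 354.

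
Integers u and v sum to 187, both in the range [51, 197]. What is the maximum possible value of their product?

For a fixed sum, the product uv is largest when u and v are as close as possible.
Taking u = 93 and v = 94 (both in [51, 197]) gives uv = 8742.

8742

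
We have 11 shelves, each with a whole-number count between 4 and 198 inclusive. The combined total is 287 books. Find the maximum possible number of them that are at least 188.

With k values at 188 or above and the rest at least 4, the sum is at least 44 + 184k.
Since the sum is 287, we need 184k ≤ 243, i.e. k ≤ 1.
k = 1 is achieved by 1 value at 188 and 10 at 4, total 228; add 59 to one value (staying below 188) to reach 287.

1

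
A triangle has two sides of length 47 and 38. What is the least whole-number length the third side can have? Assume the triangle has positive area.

The third side must exceed |47 − 38| = 9.
The smallest integer above 9 is 10.

10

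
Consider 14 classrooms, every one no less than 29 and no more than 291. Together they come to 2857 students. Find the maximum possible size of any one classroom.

291

Maximizing one value means minimizing the remaining 13.
The other 13 contribute at least 13 × 29 = 377, leaving at most 2857 − 377 = 2480.
But each classroom is capped at 291, so the maximum is 291.
Achievable: one at 291 and the other 13 totalling 2566, which fits since 13 × 29 ≤ 2566 ≤ 13 × 291.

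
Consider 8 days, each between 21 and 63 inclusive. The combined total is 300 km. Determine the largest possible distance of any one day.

63

Maximizing one value means minimizing the remaining 7.
The other 7 contribute at least 7 × 21 = 147, leaving at most 300 − 147 = 153.
But each day is capped at 63, so the maximum is 63.
Achievable: one at 63 and the other 7 totalling 237, which fits since 7 × 21 ≤ 237 ≤ 7 × 63.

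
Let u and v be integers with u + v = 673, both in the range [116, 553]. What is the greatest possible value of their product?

113232

With u + v fixed, uv peaks when the two are closest together.
Taking u = 336 and v = 337 (both in [116, 553]) gives uv = 113232.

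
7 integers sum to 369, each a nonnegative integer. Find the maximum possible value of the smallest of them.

52

The 7 values sum to 369, so their minimum is at most ⌊369/7⌋ = 52.
Achievable: 2 of them at 52 and 5 at 53 total 369.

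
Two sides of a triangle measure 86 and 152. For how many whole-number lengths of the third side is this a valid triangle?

The triangle inequality gives |86 − 152| < c < 86 + 152, i.e. 66 < c < 238.
So c can be any integer from 67 to 237: 171 values.

171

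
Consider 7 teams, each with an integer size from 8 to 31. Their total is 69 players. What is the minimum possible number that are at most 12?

5

If only k of them are at most 12, the other 7 − k are at least 13, so the total is at least (7 − k)·13 + k·8.
This is ≤ 69, so (7 − k)·13 + 8k ≤ 69, which gives k ≥ 5.
Exactly 5 works: 5 values at 8 and 2 at 13 total 66; raise one of the low values by 3 (still ≤ 12) to hit 69.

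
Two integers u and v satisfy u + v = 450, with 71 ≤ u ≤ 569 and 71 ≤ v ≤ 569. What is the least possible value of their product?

26909

uv = u(450 − u) is concave in u, so over [71, 379] it is minimized at an endpoint.
The extreme feasible split is u = 71, v = 379, giving uv = 26909.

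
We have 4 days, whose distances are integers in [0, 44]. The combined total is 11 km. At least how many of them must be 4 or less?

2

Let j be the number exceeding 4. Then the total is ≥ 5·j + 0·(4 − j) = 0 + 5j.
So 5j ≤ 11 and j ≤ 2; hence at least 4 − 2 = 2 are ≤ 4.
Exactly 2 works: 2 values at 0 and 2 at 5 total 10; raise one of the low values by 1 (still ≤ 4) to hit 11.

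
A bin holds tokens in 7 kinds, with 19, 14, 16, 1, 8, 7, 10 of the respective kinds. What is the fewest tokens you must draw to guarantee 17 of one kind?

In the worst case you take as many as possible of each kind without reaching 17: 16 + 14 + 16 + 1 + 8 + 7 + 10 = 72.
The next one must give 17 of some kind, so 72 + 1 = 73.

73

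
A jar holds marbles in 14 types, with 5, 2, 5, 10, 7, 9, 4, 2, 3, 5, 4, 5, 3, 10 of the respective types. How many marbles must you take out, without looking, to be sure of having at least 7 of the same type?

63

In the worst case you take as many as possible of each type without reaching 7: 5 + 2 + 5 + 6 + 6 + 6 + 4 + 2 + 3 + 5 + 4 + 5 + 3 + 6 = 62.
The next one must give 7 of some type, so 62 + 1 = 63.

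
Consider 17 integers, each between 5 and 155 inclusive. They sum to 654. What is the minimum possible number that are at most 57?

If only k of them are at most 57, the other 17 − k are at least 58, so the total is at least (17 − k)·58 + k·5.
This is ≤ 654, so (17 − k)·58 + 5k ≤ 654, which gives k ≥ 7.
Exactly 7 works: 7 values at 5 and 10 at 58 total 615; raise one of the low values by 39 (still ≤ 57) to hit 654.

7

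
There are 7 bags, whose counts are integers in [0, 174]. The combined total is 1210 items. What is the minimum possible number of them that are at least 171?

Suppose at most 7 − j of them reach 171; then j values are ≤ 170 and the rest ≤ 174.
The total is then ≤ 170·j + 174·(7 − j) = 1218 − 4j. For this to be ≥ 1210 we need j ≤ 2, so at least 7 − 2 = 5 must reach 171.
Exactly 5 works: 5 values at 174 and 2 at 170 total 1210.

5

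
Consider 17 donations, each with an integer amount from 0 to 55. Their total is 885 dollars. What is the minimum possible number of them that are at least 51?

Each value short of 51 is at most 50, costing at least 55 − 50 = 5 against the maximum total of 935.
We can afford to lose at most 935 − 885 = 50, so at most ⌊50/5⌋ = 10 fall short, and at least 7 are ≥ 51.
Exactly 7 works: 7 values at 55 and 10 at 50 total 885.

7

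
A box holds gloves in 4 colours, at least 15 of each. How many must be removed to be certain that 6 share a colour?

21

You could draw 5 of every colour without reaching 6 of any — 20 in all.
One more forces 6 of some colour, so 20 + 1 = 21.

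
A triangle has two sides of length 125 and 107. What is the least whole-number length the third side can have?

19

The third side must exceed |125 − 107| = 18.
The smallest integer above 18 is 19.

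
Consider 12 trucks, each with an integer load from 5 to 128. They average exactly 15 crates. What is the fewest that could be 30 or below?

The total is 12 × 15 = 180.
Let j be the number exceeding 30. Then the total is ≥ 31·j + 5·(12 − j) = 60 + 26j.
So 26j ≤ 120 and j ≤ 4; hence at least 12 − 4 = 8 are ≤ 30.
Exactly 8 works: 8 values at 5 and 4 at 31 total 164; raise one of the low values by 16 (still ≤ 30) to hit 180.

8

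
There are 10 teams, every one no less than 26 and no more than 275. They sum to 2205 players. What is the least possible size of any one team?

To make one team as small as possible, make the other 9 as large as possible.
The other 9 can take up 9 × 275 = 2475 ≥ 2205 − 26, so one team can sit at its floor of 26.
Achievable: one at 26 and the other 9 totalling 2179, which fits since 9 × 26 ≤ 2179 ≤ 9 × 275.

26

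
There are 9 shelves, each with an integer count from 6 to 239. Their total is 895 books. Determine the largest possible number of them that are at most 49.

Each value at 49 or below falls at least 239 − 49 = 190 short of the ceiling 239.
The ceiling total is 9 × 239 = 2151, and we need 895, so at most ⌊(2151 − 895)/190⌋ = 6 can be that low.
k = 6 is achieved by 6 values at 49 and 3 at 239, total 1011; lower one of the 239's by 116 (still > 49) to reach 895.

6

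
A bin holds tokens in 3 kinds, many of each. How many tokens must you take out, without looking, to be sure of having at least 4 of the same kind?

You could draw 3 of every kind without reaching 4 of any — 9 in all.
One more forces 4 of some kind, so 9 + 1 = 10.

10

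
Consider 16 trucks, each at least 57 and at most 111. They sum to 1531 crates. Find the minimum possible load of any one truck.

57

To make one truck as small as possible, make the other 15 as large as possible.
The other 15 can take up 15 × 111 = 1665 ≥ 1531 − 57, so one truck can sit at its floor of 57.
Achievable: one at 57 and the other 15 totalling 1474, which fits since 15 × 57 ≤ 1474 ≤ 15 × 111.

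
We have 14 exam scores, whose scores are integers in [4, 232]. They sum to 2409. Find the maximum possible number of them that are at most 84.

5

Each value at 84 or below falls at least 232 − 84 = 148 short of the ceiling 232.
The ceiling total is 14 × 232 = 3248, and we need 2409, so at most ⌊(3248 − 2409)/148⌋ = 5 can be that low.
k = 5 is achieved by 5 values at 84 and 9 at 232, total 2508; lower one of the 232's by 99 (still > 84) to reach 2409.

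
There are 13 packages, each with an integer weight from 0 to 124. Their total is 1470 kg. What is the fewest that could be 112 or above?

If only k of them are at least 112, the other 13 − k are at most 111, so the total is at most k·124 + (13 − k)·111.
This must reach 1470, so k·124 + (13 − k)·111 ≥ 1470, giving k ≥ 3.
Exactly 3 works: 3 values at 124 and 10 at 111 total 1482; lower one of the high values by 12 (still ≥ 112) to hit 1470.

3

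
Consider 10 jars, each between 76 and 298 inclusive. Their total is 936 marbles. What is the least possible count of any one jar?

76

To make one jar as small as possible, make the other 9 as large as possible.
The other 9 can take up 9 × 298 = 2682 ≥ 936 − 76, so one jar can sit at its floor of 76.
Achievable: one at 76 and the other 9 totalling 860, which fits since 9 × 76 ≤ 860 ≤ 9 × 298.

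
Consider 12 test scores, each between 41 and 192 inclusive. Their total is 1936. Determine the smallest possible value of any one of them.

41

To make one score as small as possible, make the other 11 as large as possible.
The other 11 can take up 11 × 192 = 2112 ≥ 1936 − 41, so one score can sit at its floor of 41.
Achievable: one at 41 and the other 11 totalling 1895, which fits since 11 × 41 ≤ 1895 ≤ 11 × 192.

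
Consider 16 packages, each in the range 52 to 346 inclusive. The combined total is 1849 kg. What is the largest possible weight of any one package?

To make one package as large as possible, make the other 15 as small as possible.
The other 15 contribute at least 15 × 52 = 780, leaving at most 1849 − 780 = 1069.
But each package is capped at 346, so the maximum is 346.
Achievable: one at 346 and the other 15 totalling 1503, which fits since 15 × 52 ≤ 1503 ≤ 15 × 346.

346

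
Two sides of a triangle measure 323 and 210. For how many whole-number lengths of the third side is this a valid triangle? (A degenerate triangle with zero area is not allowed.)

The triangle inequality gives |323 − 210| < c < 323 + 210, i.e. 113 < c < 533.
So c can be any integer from 114 to 532: 419 values.

419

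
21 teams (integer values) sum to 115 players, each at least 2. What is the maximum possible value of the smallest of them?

5

If every one of the 21 were at least 6, the total would be at least 21 × 6 = 126 > 115.
Equality holds with 11 values of 5 and 10 values of 6.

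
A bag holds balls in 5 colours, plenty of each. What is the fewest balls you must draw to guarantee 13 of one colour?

In the worst case you draw 12 of each of the 5 colours: 5 × 12 = 60.
One more forces 13 of some colour, so 60 + 1 = 61.

61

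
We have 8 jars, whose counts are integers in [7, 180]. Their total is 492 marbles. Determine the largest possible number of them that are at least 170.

With k values at 170 or above and the rest at least 7, the sum is at least 56 + 163k.
Since the sum is 492, we need 163k ≤ 436, i.e. k ≤ 2.
k = 2 is achieved by 2 values at 170 and 6 at 7, total 382; add 110 to one value (staying below 170) to reach 492.

2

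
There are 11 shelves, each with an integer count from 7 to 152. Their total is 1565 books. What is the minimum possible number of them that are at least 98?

10

Suppose at most 11 − j of them reach 98; then j values are ≤ 97 and the rest ≤ 152.
The total is then ≤ 97·j + 152·(11 − j) = 1672 − 55j. For this to be ≥ 1565 we need j ≤ 1, so at least 11 − 1 = 10 must reach 98.
Exactly 10 works: 10 values at 152 and 1 at 97 total 1617; lower one of the high values by 52 (still ≥ 98) to hit 1565.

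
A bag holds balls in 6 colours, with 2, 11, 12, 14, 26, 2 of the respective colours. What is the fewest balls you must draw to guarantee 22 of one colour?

In the worst case you take as many as possible of each colour without reaching 22: 2 + 11 + 12 + 14 + 21 + 2 = 62.
The next one must give 22 of some colour, so 62 + 1 = 63.

63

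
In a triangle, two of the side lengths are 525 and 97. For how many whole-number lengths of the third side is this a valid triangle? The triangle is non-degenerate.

193

The triangle inequality gives |525 − 97| < c < 525 + 97, i.e. 428 < c < 622.
So c can be any integer from 429 to 621: 193 values.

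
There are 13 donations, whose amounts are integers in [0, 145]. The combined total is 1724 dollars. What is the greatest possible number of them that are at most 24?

1

Suppose k of them are at most 24. Those contribute at most 24 each and the rest at most 145 each.
So the total is at most 24k + 145(13 − k) = 1885 − 121k. This must still be ≥ 1724, so k ≤ 1.
k = 1 is achieved by 1 value at 24 and 12 at 145, total 1764; lower one of the 145's by 40 (still > 24) to reach 1724.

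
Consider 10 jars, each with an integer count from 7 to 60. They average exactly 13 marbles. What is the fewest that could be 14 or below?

The total is 10 × 13 = 130.
Let j be the number exceeding 14. Then the total is ≥ 15·j + 7·(10 − j) = 70 + 8j.
So 8j ≤ 60 and j ≤ 7; hence at least 10 − 7 = 3 are ≤ 14.
Exactly 3 works: 3 values at 7 and 7 at 15 total 126; raise one of the low values by 4 (still ≤ 14) to hit 130.

3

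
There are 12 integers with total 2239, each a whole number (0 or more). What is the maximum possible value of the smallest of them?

The average is 2239/12 < 187, so some value is ≤ 186.
Achievable: 5 of them at 186 and 7 at 187 total 2239.

186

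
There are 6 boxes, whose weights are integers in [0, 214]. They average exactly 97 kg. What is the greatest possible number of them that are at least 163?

The total is 6 × 97 = 582.
If k of the values are ≥ 163, the total is ≥ 163k + 0(6 − k).
Setting 163k + 0(6 − k) ≤ 582 gives 163k ≤ 582, so k ≤ 3.
k = 3 is achieved by 3 values at 163 and 3 at 0, total 489; add 93 to one value (staying below 163) to reach 582.

3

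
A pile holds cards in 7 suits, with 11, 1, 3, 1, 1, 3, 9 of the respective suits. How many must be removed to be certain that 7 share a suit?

22

In the worst case you take as many as possible of each suit without reaching 7: 6 + 1 + 3 + 1 + 1 + 3 + 6 = 21.
The next one must give 7 of some suit, so 21 + 1 = 22.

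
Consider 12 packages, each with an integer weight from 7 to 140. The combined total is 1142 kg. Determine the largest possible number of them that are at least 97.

11

Suppose k of them are at least 97. Those contribute at least 97 each and the other 12 − k at least 7 each.
So the total is at least 97k + 7(12 − k) = 84 + 90k. This must be ≤ 1142, giving k ≤ 11.
k = 11 is achieved by 11 values at 97 and 1 at 7, total 1074; add 68 to one value (staying below 97) to reach 1142.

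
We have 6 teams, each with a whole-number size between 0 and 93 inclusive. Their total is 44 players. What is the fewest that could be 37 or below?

Each value above 37 is at least 38, contributing at least 38 − 0 = 38 above the floor 0.
The sum exceeds the floor total 0 by 44, so at most ⌊44/38⌋ = 1 exceed 37, and at least 5 are ≤ 37.
Exactly 5 works: 5 values at 0 and 1 at 38 total 38; raise one of the low values by 6 (still ≤ 37) to hit 44.

5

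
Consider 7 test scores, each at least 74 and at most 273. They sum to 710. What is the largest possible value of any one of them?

266

To make one score as large as possible, make the other 6 as small as possible.
The other 6 contribute at least 6 × 74 = 444, leaving at most 710 − 444 = 266.
Since 266 ≤ 273, this is achievable: one at 266 and 6 at 74.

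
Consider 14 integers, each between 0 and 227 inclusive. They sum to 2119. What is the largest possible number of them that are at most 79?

Suppose k of them are at most 79. Those contribute at most 79 each and the rest at most 227 each.
So the total is at most 79k + 227(14 − k) = 3178 − 148k. This must still be ≥ 2119, so k ≤ 7.
k = 7 is achieved by 7 values at 79 and 7 at 227, total 2142; lower one of the 227's by 23 (still > 79) to reach 2119.

7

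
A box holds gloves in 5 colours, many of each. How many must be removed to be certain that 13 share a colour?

61

In the worst case you draw 12 of each of the 5 colours: 5 × 12 = 60.
One more forces 13 of some colour, so 60 + 1 = 61.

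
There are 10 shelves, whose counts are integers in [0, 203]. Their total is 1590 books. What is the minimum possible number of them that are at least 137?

Each value short of 137 is at most 136, costing at least 203 − 136 = 67 against the maximum total of 2030.
We can afford to lose at most 2030 − 1590 = 440, so at most ⌊440/67⌋ = 6 fall short, and at least 4 are ≥ 137.
Exactly 4 works: 4 values at 203 and 6 at 136 total 1628; lower one of the high values by 38 (still ≥ 137) to hit 1590.

4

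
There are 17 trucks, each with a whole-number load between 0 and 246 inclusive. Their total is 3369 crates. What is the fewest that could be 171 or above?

Each value short of 171 is at most 170, costing at least 246 − 170 = 76 against the maximum total of 4182.
We can afford to lose at most 4182 − 3369 = 813, so at most ⌊813/76⌋ = 10 fall short, and at least 7 are ≥ 171.
Exactly 7 works: 7 values at 246 and 10 at 170 total 3422; lower one of the high values by 53 (still ≥ 171) to hit 3369.

7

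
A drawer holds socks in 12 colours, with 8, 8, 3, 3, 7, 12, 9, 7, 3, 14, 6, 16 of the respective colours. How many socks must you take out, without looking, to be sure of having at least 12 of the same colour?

In the worst case you take as many as possible of each colour without reaching 12: 8 + 8 + 3 + 3 + 7 + 11 + 9 + 7 + 3 + 11 + 6 + 11 = 87.
The next one must give 12 of some colour, so 87 + 1 = 88.

88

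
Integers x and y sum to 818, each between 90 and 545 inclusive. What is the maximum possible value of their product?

With x + y fixed, xy peaks when the two are closest together.
Taking x = 409 and y = 409 (both in [90, 545]) gives xy = 167281.

167281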